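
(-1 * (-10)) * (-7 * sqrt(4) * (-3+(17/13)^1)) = 3080/13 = 236.92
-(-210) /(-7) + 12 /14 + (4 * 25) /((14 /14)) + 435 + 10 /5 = 3555 /7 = 507.86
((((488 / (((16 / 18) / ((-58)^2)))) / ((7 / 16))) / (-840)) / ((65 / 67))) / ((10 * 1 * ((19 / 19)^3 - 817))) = 3437167 / 5414500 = 0.63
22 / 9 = 2.44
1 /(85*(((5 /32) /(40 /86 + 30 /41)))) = 13504 /149855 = 0.09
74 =74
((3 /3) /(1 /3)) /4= 3 /4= 0.75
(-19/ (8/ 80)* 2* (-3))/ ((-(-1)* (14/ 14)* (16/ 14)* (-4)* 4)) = -1995/ 32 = -62.34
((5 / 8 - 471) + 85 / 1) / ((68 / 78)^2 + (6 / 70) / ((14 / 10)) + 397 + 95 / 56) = -229772907 / 238205225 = -0.96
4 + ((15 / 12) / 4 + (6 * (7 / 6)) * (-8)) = -827 / 16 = -51.69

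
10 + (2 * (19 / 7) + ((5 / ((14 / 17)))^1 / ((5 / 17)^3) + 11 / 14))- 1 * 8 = 43198 / 175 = 246.85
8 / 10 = 4 / 5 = 0.80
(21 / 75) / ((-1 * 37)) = -7 / 925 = -0.01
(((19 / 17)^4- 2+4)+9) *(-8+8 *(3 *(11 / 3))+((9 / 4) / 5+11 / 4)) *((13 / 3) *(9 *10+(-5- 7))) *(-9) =-1327545932544 / 417605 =-3178951.24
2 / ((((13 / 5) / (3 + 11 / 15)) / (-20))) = -2240 / 39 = -57.44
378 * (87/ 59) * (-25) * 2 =-27869.49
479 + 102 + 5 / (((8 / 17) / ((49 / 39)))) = 594.35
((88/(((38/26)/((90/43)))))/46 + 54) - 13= 821911/18791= 43.74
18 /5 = 3.60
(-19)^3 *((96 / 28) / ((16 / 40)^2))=-1028850 / 7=-146978.57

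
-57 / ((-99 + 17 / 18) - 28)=0.45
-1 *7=-7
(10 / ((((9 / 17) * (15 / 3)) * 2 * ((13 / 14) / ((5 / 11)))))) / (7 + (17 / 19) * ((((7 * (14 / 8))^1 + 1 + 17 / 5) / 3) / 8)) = 3617600 / 29815929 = 0.12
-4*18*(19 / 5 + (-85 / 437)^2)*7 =-1846926144 / 954845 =-1934.27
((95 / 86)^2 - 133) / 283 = -974643 / 2093068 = -0.47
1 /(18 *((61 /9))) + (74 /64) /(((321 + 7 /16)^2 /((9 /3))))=717805 /87214994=0.01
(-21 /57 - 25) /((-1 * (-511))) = -482 /9709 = -0.05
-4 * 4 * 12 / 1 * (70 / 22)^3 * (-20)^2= -3292800000 / 1331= -2473929.38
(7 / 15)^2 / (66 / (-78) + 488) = 637 / 1424925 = 0.00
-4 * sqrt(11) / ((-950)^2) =-sqrt(11) / 225625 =-0.00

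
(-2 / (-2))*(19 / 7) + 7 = 68 / 7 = 9.71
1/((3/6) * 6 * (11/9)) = 3/11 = 0.27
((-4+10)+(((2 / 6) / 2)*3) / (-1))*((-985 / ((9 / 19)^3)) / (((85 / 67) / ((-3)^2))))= -995851351 / 2754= -361601.80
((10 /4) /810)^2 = 1 /104976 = 0.00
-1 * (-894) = 894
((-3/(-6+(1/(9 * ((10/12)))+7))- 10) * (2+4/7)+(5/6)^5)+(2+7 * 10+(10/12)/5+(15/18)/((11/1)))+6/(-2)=377869985/10178784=37.12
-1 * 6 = -6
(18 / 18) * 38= 38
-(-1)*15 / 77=15 / 77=0.19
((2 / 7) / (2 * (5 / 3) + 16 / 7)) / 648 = 1 / 12744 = 0.00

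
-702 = -702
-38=-38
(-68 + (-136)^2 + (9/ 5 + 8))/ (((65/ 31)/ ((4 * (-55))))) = -125745796/ 65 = -1934550.71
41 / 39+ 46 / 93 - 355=-142442 / 403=-353.45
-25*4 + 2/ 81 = -8098/ 81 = -99.98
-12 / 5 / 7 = -12 / 35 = -0.34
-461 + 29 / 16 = -7347 / 16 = -459.19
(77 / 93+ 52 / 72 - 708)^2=155392851601 / 311364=499071.35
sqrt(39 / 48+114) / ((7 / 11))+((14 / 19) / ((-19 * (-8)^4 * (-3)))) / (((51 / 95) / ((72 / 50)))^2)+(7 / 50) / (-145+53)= -6377 / 4254080+11 * sqrt(1837) / 28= 16.84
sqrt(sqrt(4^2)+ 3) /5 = sqrt(7) /5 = 0.53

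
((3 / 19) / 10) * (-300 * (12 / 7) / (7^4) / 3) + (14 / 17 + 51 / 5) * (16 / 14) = 341929424 / 27143305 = 12.60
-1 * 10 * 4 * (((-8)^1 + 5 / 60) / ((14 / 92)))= 43700 / 21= 2080.95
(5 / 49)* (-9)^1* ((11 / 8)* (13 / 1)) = -6435 / 392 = -16.42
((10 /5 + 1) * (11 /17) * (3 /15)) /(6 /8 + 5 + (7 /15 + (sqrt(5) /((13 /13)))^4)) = 396 /31841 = 0.01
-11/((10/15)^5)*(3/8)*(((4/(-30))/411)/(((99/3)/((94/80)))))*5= 0.00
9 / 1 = 9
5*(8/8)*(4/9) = 20/9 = 2.22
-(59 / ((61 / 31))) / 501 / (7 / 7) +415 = 12680986 / 30561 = 414.94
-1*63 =-63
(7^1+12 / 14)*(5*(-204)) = -56100 / 7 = -8014.29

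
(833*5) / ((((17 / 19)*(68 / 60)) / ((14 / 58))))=488775 / 493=991.43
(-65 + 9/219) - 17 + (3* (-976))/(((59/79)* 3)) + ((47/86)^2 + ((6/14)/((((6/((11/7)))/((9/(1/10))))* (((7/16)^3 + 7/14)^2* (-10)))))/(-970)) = -667687995556878185917/480868396769148220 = -1388.50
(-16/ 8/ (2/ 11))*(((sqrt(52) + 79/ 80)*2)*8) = -352*sqrt(13)- 869/ 5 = -1442.95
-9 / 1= -9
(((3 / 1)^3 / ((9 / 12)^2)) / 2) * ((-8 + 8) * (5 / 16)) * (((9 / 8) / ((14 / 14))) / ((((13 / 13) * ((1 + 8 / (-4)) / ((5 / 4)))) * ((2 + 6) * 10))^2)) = 0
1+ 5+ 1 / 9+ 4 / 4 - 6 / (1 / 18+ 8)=8308 / 1305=6.37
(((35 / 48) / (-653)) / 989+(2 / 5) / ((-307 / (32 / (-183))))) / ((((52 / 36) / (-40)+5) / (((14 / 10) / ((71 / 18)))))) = 124369443387 / 7672388556765215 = 0.00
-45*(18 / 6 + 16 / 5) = -279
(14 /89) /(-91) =-2 /1157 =-0.00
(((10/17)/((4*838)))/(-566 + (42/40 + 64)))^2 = 625/5093011325123569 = 0.00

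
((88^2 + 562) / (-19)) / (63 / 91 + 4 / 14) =-446.98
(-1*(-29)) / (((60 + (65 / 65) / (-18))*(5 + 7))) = 87 / 2158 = 0.04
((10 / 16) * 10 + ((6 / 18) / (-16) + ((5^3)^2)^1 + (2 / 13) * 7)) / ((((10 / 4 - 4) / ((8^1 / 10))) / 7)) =-68281913 / 1170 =-58360.61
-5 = -5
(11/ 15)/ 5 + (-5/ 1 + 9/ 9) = -3.85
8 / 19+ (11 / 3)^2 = 2371 / 171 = 13.87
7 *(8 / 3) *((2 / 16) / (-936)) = -0.00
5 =5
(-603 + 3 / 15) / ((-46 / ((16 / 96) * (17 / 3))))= 25619 / 2070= 12.38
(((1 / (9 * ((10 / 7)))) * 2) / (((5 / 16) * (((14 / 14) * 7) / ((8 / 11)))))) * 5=128 / 495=0.26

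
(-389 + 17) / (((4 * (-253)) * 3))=31 / 253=0.12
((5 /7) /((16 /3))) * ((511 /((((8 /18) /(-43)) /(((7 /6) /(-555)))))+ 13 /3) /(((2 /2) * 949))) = 480673 /31461248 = 0.02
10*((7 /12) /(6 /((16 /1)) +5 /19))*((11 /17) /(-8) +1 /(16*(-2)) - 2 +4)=682955 /39576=17.26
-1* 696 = -696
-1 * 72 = -72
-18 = -18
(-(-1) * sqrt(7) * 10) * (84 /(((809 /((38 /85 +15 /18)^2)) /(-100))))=-119394520 * sqrt(7) /701403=-450.37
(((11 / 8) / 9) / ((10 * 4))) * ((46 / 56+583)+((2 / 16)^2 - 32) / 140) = 8216989 / 3686400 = 2.23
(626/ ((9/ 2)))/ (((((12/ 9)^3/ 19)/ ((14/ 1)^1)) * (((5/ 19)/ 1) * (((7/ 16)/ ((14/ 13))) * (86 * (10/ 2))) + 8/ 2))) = 4745706/ 15191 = 312.40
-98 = -98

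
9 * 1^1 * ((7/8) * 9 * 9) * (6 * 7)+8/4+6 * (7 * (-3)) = 106667/4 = 26666.75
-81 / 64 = -1.27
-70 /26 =-35 /13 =-2.69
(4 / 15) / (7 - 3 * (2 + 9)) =-2 / 195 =-0.01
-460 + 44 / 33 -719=-3533 / 3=-1177.67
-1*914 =-914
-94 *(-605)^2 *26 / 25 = -35782604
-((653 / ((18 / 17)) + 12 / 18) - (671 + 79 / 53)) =52567 / 954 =55.10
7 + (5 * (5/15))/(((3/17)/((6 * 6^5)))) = 440647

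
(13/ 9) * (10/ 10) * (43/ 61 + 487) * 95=36741250/ 549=66923.95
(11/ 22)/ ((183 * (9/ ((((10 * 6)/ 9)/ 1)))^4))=0.00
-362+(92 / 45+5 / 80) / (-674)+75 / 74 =-6481698449 / 17955360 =-360.99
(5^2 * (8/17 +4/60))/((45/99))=1507/51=29.55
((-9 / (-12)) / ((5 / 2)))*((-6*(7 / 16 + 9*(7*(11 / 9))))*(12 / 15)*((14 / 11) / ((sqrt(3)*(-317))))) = 26019*sqrt(3) / 174350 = 0.26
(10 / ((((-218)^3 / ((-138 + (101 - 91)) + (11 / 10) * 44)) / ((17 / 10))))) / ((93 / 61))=206363 / 2408753940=0.00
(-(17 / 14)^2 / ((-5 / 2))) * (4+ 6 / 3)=867 / 245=3.54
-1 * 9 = -9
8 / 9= 0.89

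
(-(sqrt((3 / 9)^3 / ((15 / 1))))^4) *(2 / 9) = -0.00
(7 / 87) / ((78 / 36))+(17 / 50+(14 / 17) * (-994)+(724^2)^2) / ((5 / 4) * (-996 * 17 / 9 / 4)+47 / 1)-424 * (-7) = -528278884534518068 / 1040020475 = -507950465.62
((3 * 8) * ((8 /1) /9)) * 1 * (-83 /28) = -1328 /21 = -63.24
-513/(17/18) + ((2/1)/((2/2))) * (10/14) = -64468/119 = -541.75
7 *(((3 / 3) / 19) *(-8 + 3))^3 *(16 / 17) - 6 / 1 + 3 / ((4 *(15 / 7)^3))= -3171286171 / 524713500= -6.04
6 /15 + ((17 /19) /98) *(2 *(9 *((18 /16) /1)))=21781 /37240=0.58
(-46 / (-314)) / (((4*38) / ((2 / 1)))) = 23 / 11932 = 0.00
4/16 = 1/4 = 0.25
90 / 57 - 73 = -1357 / 19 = -71.42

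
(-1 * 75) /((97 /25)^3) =-1171875 /912673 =-1.28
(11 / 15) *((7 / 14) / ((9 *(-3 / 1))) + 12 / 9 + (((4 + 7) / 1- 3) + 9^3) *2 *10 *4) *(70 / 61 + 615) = 263268048857 / 9882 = 26641170.70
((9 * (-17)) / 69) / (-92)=51 / 2116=0.02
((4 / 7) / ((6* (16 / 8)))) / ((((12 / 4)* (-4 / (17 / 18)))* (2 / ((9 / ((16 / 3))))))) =-17 / 5376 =-0.00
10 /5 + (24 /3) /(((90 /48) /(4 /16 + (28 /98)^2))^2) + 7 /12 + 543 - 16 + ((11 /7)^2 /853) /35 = 195322943197 /368649540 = 529.83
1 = 1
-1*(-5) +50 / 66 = 190 / 33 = 5.76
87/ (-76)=-87/ 76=-1.14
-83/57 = -1.46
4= 4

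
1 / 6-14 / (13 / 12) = -995 / 78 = -12.76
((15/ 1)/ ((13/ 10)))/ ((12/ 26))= 25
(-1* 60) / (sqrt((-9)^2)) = -20 / 3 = -6.67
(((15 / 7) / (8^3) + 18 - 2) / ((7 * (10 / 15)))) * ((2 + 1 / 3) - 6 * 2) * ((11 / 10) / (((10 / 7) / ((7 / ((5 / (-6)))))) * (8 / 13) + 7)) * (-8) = 42.31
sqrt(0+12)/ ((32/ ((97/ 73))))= 97 * sqrt(3)/ 1168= 0.14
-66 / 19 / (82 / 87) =-2871 / 779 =-3.69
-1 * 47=-47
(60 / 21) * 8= 22.86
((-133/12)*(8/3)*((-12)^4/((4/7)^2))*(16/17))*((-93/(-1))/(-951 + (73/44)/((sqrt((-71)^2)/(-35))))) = 8724773578752/50549143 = 172599.83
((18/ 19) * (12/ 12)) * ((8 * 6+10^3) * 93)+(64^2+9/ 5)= 9161051/ 95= 96432.12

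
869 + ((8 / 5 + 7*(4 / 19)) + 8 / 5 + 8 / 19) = 874.09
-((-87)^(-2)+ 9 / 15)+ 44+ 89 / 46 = 78921733 / 1740870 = 45.33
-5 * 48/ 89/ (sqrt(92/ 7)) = -120 * sqrt(161)/ 2047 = -0.74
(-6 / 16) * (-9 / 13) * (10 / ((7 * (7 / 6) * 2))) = 405 / 2548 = 0.16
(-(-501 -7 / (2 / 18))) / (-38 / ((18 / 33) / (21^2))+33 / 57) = -5358 / 291863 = -0.02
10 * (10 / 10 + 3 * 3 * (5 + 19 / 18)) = 555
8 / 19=0.42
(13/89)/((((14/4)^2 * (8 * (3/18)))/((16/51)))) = 208/74137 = 0.00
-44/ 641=-0.07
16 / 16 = 1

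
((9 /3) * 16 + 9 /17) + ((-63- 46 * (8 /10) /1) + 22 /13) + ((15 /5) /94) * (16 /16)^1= -5146381 /103870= -49.55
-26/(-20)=13/10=1.30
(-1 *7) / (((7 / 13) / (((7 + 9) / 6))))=-104 / 3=-34.67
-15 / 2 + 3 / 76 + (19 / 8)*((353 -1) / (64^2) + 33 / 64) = -117355 / 19456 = -6.03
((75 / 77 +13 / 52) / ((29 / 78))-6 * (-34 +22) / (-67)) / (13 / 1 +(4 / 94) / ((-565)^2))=343296799575 / 2012489549686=0.17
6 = 6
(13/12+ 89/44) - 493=-32333/66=-489.89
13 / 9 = 1.44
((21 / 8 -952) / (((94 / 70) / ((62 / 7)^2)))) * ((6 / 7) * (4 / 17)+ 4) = -186193750 / 799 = -233033.48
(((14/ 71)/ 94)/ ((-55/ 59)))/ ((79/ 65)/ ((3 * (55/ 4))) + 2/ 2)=-0.00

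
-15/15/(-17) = 1/17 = 0.06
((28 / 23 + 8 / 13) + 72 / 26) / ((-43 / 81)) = -2592 / 299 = -8.67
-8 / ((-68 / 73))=146 / 17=8.59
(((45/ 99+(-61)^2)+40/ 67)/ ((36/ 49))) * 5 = 56006020/ 2211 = 25330.63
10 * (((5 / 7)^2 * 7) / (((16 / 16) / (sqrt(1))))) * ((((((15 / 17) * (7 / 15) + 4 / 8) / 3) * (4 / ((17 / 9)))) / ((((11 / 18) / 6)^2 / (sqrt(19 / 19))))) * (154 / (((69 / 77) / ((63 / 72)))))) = 2214702000 / 6647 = 333188.21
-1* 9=-9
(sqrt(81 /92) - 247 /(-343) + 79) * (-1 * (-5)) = 45 * sqrt(23) /46 + 136720 /343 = 403.29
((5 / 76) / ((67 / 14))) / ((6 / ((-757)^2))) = 1312.96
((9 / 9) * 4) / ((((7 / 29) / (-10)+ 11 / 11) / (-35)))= -40600 / 283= -143.46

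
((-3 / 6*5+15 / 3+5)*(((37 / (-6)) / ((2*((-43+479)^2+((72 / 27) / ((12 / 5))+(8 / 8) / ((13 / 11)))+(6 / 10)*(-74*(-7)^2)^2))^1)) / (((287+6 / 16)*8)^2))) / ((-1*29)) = 108225 / 5795219856550929992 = 0.00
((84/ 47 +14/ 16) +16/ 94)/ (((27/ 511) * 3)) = 181405/ 10152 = 17.87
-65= -65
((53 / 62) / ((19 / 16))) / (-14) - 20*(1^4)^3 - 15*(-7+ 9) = -206362 / 4123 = -50.05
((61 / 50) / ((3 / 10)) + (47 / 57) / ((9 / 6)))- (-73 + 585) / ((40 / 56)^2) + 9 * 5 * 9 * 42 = 68447437 / 4275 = 16011.10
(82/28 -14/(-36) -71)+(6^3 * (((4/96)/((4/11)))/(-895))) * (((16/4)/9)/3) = -3816511/56385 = -67.69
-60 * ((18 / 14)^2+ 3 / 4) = -7065 / 49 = -144.18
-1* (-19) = 19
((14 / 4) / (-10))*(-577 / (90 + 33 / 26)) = 7501 / 3390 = 2.21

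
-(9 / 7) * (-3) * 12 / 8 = 81 / 14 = 5.79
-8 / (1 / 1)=-8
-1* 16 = -16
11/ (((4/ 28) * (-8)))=-77/ 8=-9.62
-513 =-513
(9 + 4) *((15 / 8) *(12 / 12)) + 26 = 403 / 8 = 50.38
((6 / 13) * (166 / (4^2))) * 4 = 249 / 13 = 19.15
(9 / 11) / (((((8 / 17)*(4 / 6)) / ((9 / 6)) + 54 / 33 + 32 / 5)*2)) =6885 / 138772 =0.05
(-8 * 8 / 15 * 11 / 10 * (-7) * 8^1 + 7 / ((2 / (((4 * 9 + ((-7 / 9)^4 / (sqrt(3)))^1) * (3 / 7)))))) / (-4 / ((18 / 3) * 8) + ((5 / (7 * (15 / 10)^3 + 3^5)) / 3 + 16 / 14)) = 2655506 * sqrt(3) / 15467517 + 1419161688 / 4773925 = 297.57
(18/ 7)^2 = 324/ 49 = 6.61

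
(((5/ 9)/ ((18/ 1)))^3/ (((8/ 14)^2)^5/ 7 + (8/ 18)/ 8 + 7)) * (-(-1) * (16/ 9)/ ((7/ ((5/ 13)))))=706188122500/ 1735054858154676357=0.00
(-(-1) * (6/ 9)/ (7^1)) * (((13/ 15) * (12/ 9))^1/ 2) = 52/ 945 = 0.06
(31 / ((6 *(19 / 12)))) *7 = 434 / 19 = 22.84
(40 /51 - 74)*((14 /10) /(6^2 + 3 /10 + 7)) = -52276 /22083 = -2.37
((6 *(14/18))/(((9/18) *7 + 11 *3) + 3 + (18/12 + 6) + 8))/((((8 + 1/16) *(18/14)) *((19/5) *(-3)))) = -1568/2183841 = -0.00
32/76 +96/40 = 268/95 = 2.82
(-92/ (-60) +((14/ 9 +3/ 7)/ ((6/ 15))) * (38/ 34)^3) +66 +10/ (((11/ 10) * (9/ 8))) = 82.54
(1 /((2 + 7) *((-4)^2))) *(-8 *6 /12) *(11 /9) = -11 /324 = -0.03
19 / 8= 2.38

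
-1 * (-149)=149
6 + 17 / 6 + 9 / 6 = 31 / 3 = 10.33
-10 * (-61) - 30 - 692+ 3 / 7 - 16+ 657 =3706 / 7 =529.43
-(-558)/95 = 558/95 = 5.87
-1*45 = -45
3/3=1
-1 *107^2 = -11449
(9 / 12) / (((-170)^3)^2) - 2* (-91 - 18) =21047960168000003 / 96550276000000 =218.00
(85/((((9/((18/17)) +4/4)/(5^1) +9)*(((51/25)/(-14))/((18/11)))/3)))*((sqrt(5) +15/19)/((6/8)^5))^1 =-35840000*sqrt(5)/32373- 179200000/205029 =-3349.56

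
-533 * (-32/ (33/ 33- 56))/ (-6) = 8528/ 165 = 51.68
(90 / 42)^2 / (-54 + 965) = 225 / 44639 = 0.01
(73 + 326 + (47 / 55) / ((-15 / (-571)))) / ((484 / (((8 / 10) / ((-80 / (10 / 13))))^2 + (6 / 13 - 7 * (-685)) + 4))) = 2406371173901 / 562347500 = 4279.15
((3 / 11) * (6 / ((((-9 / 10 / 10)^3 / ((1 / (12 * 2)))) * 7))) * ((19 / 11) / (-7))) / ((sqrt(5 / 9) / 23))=21850000 * sqrt(5) / 480249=101.73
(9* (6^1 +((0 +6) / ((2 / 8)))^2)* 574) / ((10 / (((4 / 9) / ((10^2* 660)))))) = 27839 / 13750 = 2.02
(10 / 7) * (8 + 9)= 170 / 7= 24.29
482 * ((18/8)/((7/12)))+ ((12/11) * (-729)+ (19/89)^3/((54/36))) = 173250007912/162847839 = 1063.88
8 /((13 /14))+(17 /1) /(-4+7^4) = 15805 /1833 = 8.62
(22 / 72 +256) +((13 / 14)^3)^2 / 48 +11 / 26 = 3618853129007 / 14095291392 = 256.74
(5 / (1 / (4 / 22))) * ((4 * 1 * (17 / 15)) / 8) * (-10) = -170 / 33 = -5.15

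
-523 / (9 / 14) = -7322 / 9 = -813.56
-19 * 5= -95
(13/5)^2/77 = 169/1925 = 0.09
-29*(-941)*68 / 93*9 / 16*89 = 123864771 / 124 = 998909.44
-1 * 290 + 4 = -286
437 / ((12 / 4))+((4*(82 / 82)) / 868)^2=20577896 / 141267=145.67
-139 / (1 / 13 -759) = 1807 / 9866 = 0.18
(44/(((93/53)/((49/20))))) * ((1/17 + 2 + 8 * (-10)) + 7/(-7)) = -38336914/7905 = -4849.70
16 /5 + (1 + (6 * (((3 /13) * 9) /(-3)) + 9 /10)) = 123 /130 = 0.95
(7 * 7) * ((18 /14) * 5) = 315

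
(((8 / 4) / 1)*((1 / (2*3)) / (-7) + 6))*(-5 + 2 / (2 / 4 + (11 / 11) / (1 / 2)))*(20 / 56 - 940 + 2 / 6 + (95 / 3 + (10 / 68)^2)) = 1843462221 / 40460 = 45562.59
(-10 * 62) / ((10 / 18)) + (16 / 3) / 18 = -30124 / 27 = -1115.70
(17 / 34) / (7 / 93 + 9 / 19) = 1767 / 1940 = 0.91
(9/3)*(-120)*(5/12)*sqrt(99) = -450*sqrt(11) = -1492.48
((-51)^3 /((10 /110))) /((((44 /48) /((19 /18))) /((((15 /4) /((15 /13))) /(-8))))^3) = 74035092599 /495616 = 149379.95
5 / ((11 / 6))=30 / 11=2.73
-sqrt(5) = -2.24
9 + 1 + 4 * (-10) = -30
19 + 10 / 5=21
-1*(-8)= 8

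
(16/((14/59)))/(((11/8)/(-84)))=-45312/11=-4119.27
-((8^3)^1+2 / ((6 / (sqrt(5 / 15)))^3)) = -512 - sqrt(3) / 972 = -512.00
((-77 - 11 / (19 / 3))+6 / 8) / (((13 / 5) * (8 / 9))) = -266715 / 7904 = -33.74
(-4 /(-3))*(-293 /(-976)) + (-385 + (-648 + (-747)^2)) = 407706725 /732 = 556976.40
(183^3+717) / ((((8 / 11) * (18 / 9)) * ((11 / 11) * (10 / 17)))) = 286540287 / 40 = 7163507.18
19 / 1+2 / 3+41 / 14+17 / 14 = 500 / 21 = 23.81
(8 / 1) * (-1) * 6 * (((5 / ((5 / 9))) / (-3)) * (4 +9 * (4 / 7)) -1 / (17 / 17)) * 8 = 76416 / 7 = 10916.57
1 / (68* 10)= 1 / 680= 0.00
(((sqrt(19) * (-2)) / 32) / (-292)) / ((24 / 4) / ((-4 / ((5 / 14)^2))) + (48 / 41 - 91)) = -2009 * sqrt(19) / 844937624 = -0.00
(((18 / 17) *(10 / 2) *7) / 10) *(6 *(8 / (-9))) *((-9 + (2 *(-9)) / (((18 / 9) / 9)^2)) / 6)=20916 / 17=1230.35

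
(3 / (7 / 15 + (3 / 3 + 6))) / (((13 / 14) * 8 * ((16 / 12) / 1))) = 135 / 3328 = 0.04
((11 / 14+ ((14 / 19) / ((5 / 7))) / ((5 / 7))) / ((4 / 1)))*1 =14829 / 26600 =0.56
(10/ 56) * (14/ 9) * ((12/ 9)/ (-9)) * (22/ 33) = -20/ 729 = -0.03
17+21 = 38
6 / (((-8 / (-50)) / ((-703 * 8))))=-210900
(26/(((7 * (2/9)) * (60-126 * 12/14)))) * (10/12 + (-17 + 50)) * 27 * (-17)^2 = -2941731/32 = -91929.09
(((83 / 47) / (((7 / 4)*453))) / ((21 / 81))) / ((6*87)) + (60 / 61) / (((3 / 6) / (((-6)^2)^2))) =1568393860366 / 615175057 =2549.51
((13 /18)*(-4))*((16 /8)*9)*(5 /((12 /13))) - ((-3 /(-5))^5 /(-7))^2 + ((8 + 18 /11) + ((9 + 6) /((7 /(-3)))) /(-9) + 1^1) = -270.32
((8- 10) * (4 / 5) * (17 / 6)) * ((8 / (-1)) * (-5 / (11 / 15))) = -2720 / 11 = -247.27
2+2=4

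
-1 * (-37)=37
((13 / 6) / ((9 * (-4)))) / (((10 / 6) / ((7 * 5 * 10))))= -455 / 36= -12.64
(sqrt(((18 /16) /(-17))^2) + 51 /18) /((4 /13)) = 15379 /1632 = 9.42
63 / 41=1.54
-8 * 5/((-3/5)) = 200/3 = 66.67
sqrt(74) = 8.60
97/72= 1.35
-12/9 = -4/3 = -1.33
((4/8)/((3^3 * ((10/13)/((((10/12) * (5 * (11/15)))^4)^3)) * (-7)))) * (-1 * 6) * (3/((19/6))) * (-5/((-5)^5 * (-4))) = -3187466320107265625/615434294918725632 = -5.18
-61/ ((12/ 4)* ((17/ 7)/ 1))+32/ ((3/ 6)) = 55.63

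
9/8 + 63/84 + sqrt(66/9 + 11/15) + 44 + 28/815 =11 * sqrt(15)/15 + 299329/6520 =48.75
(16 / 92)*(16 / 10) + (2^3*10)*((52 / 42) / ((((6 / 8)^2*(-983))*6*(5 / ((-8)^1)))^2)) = 0.28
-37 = -37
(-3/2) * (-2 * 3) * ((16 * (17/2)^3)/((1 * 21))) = 29478/7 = 4211.14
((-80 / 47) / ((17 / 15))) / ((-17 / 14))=16800 / 13583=1.24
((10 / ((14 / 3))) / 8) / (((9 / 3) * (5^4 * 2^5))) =1 / 224000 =0.00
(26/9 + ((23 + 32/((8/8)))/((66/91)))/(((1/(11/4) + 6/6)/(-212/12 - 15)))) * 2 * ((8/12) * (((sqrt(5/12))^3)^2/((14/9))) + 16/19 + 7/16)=-4916835313/1034208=-4754.20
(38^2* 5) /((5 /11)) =15884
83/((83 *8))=0.12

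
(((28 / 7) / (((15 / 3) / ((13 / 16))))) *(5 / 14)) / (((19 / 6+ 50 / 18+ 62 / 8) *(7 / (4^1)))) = 234 / 24157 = 0.01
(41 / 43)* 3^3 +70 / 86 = 1142 / 43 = 26.56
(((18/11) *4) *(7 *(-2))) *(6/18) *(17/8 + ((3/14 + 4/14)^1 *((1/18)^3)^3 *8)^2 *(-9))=-4064429306389138864121/62617258221681411072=-64.91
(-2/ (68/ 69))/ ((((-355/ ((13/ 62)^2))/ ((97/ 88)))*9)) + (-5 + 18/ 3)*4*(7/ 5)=68593820111/ 12248829120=5.60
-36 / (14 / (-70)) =180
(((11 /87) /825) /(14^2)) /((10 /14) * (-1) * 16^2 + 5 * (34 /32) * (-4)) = -1 /261032625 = -0.00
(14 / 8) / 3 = 7 / 12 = 0.58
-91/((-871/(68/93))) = 476/6231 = 0.08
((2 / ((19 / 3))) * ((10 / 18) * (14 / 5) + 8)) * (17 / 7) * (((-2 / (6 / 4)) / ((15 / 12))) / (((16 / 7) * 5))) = -2924 / 4275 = -0.68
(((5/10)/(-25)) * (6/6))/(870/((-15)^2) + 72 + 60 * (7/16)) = -6/30635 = -0.00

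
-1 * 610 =-610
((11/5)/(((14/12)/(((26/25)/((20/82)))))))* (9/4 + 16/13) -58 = -262607/8750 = -30.01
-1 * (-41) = 41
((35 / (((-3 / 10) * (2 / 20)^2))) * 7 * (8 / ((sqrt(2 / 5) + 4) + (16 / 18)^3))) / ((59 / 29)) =-118369868400000 / 1701944621 + 5034517740000 * sqrt(10) / 1701944621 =-60195.45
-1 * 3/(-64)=3/64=0.05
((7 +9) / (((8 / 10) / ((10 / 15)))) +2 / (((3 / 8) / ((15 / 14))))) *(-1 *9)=-1200 / 7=-171.43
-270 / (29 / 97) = -26190 / 29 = -903.10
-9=-9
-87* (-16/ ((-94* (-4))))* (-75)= -13050/ 47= -277.66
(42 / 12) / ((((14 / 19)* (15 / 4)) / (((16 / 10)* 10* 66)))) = 6688 / 5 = 1337.60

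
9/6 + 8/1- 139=-259/2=-129.50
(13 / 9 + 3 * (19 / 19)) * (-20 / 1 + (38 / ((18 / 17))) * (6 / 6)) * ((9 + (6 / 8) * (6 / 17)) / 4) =25025 / 153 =163.56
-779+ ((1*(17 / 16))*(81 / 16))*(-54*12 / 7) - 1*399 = -375409 / 224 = -1675.93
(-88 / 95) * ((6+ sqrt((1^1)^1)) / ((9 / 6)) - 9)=1144 / 285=4.01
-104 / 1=-104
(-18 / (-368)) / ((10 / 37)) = 333 / 1840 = 0.18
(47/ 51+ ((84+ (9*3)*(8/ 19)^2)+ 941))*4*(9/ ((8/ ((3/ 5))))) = 17078733/ 6137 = 2782.91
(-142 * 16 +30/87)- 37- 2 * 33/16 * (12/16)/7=-14999895/6496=-2309.10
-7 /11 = -0.64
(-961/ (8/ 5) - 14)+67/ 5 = -24049/ 40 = -601.22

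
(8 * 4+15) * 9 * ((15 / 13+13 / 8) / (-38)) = -122247 / 3952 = -30.93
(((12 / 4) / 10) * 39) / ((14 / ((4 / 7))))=0.48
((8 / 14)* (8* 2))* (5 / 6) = 160 / 21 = 7.62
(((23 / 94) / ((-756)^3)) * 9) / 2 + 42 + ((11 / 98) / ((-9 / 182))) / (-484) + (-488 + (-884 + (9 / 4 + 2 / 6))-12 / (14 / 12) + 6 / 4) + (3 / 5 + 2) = -662015641643249 / 496413308160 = -1333.60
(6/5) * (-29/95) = -0.37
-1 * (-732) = 732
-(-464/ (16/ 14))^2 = -164836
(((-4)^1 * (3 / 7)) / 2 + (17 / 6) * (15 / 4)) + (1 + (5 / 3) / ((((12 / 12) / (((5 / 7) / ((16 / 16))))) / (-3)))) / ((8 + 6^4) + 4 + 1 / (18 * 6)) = 11036629 / 1130120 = 9.77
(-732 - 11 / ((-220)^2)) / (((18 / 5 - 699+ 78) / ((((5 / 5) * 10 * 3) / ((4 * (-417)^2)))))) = 3220801 / 62983986912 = 0.00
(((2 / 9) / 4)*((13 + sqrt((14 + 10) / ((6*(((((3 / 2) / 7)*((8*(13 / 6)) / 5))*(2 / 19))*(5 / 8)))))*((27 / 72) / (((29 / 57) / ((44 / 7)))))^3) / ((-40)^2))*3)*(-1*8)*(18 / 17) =-19965842523*sqrt(3458) / 1479007493600 - 39 / 3400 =-0.81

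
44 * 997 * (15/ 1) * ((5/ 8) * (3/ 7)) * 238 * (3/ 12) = 41948775/ 4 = 10487193.75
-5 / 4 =-1.25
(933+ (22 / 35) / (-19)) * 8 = 4963384 / 665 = 7463.74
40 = 40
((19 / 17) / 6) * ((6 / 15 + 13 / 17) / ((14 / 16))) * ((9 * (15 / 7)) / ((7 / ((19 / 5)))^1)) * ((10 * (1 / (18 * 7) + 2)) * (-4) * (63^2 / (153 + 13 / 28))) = -46873556928 / 8692831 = -5392.21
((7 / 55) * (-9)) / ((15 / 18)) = -378 / 275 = -1.37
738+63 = 801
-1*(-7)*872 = 6104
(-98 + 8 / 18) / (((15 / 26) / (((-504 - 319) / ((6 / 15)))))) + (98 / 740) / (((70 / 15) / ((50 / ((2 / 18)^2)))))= 695365063 / 1998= 348030.56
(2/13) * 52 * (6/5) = 48/5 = 9.60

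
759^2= 576081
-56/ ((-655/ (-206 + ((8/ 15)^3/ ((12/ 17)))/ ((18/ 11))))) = -1050547792/ 59686875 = -17.60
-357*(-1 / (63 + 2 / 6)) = 1071 / 190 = 5.64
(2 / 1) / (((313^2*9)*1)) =2 / 881721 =0.00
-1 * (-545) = 545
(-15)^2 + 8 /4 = 227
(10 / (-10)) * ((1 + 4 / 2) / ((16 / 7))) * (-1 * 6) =63 / 8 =7.88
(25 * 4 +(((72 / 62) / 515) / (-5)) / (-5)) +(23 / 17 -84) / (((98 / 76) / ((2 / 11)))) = 88.35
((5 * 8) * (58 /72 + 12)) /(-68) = -2305 /306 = -7.53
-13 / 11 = -1.18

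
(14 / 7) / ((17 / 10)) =20 / 17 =1.18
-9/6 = -3/2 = -1.50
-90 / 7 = -12.86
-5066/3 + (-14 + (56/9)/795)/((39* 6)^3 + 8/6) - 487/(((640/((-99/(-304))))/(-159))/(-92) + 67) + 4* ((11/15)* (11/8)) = -942483306706967843893/557060287549555215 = -1691.89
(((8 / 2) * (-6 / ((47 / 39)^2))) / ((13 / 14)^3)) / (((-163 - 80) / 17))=1.44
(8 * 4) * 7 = 224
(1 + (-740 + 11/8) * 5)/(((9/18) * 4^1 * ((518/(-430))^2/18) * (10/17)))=-41779643445/1073296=-38926.49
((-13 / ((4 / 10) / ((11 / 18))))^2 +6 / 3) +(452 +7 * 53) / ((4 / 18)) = 5313553 / 1296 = 4099.96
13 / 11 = 1.18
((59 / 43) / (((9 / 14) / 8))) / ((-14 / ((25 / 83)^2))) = -295000 / 2666043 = -0.11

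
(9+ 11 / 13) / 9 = 1.09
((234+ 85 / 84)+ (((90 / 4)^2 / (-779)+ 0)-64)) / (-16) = -5573905 / 523488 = -10.65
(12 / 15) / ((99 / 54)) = 24 / 55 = 0.44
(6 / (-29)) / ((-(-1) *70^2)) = -3 / 71050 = -0.00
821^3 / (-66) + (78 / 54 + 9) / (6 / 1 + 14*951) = -5528342732873 / 659340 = -8384661.53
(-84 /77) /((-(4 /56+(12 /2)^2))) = 168 /5555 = 0.03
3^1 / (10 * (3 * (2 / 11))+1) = 33 / 71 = 0.46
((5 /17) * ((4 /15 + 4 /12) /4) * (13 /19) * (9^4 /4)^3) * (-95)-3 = -55073759626851 /4352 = -12654816090.73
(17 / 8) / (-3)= -17 / 24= -0.71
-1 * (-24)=24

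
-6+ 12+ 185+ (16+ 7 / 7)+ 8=216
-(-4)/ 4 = 1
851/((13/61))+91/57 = 2960110/741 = 3994.75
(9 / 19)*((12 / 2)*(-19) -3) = -1053 / 19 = -55.42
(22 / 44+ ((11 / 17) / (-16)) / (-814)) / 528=305 / 322048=0.00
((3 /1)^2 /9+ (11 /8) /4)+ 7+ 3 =363 /32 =11.34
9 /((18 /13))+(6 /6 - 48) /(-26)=108 /13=8.31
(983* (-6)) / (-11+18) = -5898 / 7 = -842.57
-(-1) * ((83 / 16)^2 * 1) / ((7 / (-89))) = -613121 / 1792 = -342.14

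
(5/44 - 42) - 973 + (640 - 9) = -16891/44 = -383.89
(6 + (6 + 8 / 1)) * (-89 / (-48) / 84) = 0.44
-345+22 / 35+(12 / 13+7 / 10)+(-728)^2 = 481973539 / 910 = 529641.25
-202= -202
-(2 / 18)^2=-1 / 81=-0.01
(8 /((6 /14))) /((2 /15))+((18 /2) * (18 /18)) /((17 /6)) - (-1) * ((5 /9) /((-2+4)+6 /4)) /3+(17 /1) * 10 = 313.23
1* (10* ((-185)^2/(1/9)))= 3080250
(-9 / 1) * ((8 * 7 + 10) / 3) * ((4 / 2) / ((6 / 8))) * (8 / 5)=-4224 / 5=-844.80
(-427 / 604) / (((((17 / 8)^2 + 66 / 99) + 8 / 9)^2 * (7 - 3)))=-8854272 / 1846580359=-0.00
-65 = -65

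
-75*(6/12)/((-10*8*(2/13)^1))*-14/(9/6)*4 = -455/4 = -113.75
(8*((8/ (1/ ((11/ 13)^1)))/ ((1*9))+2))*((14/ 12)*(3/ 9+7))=198352/ 1053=188.37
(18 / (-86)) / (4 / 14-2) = 21 / 172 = 0.12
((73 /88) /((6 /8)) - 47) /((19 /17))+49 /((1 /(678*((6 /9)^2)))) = 14724.27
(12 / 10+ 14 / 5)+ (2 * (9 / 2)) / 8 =41 / 8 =5.12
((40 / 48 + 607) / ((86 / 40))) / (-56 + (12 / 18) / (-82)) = -1495270 / 296227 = -5.05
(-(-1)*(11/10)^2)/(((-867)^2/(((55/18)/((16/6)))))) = 1331/721621440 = 0.00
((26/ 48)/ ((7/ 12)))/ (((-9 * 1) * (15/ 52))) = -338/ 945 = -0.36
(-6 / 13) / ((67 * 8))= -3 / 3484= -0.00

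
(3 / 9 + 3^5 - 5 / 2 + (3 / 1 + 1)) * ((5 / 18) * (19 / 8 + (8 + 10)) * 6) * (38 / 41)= 7705.78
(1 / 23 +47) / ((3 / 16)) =250.90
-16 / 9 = -1.78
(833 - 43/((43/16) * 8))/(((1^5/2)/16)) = 26592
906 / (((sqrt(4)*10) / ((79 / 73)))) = 35787 / 730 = 49.02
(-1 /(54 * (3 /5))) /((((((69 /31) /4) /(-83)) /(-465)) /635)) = -2532475250 /1863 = -1359353.33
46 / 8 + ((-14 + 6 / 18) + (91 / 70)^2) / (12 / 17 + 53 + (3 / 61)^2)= 5633277449 / 1019227800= 5.53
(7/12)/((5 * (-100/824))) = -721/750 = -0.96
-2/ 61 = -0.03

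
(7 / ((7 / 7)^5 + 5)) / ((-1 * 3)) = -7 / 18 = -0.39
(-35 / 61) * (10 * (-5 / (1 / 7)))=200.82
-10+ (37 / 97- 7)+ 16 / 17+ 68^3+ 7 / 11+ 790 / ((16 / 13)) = 45718817517 / 145112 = 315058.83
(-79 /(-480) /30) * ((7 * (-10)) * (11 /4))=-6083 /5760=-1.06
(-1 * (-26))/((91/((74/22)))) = 74/77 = 0.96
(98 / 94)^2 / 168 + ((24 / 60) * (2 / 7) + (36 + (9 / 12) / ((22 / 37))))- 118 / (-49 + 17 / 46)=39.81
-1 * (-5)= 5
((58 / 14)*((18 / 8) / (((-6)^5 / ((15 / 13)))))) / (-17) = 0.00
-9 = -9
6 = 6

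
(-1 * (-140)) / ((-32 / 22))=-385 / 4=-96.25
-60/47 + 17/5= 499/235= 2.12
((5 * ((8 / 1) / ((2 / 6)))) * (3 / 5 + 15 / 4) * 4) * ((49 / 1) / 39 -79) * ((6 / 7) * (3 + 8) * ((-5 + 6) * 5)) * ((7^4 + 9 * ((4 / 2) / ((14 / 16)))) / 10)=-1180450282176 / 637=-1853140160.40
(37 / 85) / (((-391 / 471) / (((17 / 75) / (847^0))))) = -5809 / 48875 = -0.12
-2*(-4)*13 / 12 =26 / 3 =8.67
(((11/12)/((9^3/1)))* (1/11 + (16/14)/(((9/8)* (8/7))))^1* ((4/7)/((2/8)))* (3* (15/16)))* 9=485/6804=0.07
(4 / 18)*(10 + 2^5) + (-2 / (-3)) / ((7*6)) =589 / 63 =9.35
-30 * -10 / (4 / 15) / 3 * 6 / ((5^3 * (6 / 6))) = 18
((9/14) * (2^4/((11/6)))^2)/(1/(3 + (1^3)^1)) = 165888/847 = 195.85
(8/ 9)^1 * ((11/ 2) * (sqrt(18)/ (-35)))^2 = 484/ 1225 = 0.40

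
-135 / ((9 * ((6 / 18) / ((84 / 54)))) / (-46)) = 3220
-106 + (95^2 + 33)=8952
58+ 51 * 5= 313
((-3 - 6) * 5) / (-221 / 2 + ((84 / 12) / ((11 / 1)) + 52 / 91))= 6930 / 16831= 0.41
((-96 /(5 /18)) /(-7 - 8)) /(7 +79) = 288 /1075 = 0.27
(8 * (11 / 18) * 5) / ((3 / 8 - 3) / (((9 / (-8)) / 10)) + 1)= 1.00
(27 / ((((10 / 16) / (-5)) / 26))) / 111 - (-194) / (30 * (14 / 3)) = -127451 / 2590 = -49.21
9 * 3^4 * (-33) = -24057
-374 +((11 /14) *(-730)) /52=-140151 /364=-385.03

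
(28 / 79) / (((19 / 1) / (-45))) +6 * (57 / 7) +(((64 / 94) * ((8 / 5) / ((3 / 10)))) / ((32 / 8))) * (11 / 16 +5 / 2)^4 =35834806377 / 252840448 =141.73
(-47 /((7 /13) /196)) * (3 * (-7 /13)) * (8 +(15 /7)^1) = 280308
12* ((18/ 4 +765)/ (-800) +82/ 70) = 7041/ 2800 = 2.51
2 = 2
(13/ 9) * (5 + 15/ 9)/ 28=65/ 189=0.34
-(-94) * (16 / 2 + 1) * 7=5922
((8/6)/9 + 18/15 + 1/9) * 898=176906/135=1310.41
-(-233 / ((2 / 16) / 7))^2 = -170250304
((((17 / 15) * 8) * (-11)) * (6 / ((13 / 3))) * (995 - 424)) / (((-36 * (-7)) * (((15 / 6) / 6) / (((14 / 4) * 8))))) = -6833728 / 325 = -21026.86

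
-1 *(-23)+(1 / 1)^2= 24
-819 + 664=-155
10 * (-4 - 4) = -80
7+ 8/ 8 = 8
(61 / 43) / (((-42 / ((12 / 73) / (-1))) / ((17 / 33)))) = 2074 / 725109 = 0.00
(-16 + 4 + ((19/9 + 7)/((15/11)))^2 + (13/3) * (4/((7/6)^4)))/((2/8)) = 7351083616/43758225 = 167.99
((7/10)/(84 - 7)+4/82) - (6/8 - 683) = 6154417/9020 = 682.31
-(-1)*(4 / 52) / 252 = 1 / 3276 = 0.00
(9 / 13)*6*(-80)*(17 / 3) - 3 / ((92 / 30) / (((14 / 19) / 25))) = -53489619 / 28405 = -1883.11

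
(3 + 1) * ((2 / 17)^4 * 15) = 960 / 83521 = 0.01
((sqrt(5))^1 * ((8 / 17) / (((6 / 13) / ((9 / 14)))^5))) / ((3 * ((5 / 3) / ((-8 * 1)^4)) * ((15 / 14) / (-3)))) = -5774348736 * sqrt(5) / 1020425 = -12653.39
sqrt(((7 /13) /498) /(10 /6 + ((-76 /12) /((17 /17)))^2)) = sqrt(1064973) /202852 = 0.01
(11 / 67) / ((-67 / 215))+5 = 20080 / 4489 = 4.47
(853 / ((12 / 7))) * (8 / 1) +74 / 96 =63703 / 16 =3981.44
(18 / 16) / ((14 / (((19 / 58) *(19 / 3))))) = 1083 / 6496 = 0.17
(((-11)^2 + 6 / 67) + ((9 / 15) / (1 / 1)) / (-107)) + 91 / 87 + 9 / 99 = 4192622438 / 34303665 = 122.22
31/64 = 0.48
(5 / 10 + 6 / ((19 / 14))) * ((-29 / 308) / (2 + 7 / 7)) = -493 / 3192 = -0.15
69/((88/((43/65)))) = 2967/5720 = 0.52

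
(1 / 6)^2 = 1 / 36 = 0.03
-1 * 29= -29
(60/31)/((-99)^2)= 0.00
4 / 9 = 0.44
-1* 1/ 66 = -1/ 66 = -0.02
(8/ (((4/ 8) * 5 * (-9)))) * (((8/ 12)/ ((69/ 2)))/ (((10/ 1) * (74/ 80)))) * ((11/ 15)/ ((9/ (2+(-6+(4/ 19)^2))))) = 1340416/ 5598920475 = 0.00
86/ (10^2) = 43/ 50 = 0.86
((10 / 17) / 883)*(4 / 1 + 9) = 130 / 15011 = 0.01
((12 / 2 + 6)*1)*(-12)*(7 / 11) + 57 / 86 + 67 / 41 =-3465119 / 38786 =-89.34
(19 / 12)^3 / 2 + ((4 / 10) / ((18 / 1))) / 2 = 34487 / 17280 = 2.00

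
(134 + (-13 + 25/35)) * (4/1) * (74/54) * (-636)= -8910784/21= -424323.05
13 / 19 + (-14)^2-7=3604 / 19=189.68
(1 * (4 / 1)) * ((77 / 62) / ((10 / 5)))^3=456533 / 476656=0.96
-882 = -882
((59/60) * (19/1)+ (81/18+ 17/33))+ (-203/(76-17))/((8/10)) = 188836/9735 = 19.40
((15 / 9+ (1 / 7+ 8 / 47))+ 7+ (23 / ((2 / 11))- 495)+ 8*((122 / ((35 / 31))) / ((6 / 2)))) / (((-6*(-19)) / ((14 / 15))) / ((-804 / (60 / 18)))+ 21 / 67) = 47194867 / 127605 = 369.85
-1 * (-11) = 11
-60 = -60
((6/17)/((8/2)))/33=1/374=0.00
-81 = -81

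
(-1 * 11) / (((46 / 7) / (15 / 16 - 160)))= 195965 / 736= 266.26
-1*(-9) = 9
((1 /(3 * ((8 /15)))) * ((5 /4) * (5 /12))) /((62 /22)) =1375 /11904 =0.12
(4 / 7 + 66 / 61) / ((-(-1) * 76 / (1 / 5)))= 353 / 81130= 0.00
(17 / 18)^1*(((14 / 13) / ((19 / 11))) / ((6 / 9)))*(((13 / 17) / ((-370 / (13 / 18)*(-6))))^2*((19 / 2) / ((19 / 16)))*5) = 169169 / 77365037520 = 0.00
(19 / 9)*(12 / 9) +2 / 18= 79 / 27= 2.93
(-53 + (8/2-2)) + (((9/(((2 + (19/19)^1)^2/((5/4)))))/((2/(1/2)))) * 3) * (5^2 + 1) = -213/8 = -26.62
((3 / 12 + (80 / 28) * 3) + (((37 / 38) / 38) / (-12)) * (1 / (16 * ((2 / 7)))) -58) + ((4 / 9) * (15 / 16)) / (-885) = -33787333253 / 687020544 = -49.18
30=30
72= 72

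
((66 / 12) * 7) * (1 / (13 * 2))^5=77 / 23762752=0.00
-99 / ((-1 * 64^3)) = 99 / 262144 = 0.00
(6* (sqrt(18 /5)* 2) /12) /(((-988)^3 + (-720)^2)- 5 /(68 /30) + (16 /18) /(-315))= -57834* sqrt(10) /92911465554977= -0.00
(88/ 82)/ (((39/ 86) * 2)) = 1892/ 1599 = 1.18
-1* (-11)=11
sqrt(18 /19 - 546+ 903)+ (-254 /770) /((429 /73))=-9271 /165165+ sqrt(129219) /19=18.86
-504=-504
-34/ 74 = -17/ 37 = -0.46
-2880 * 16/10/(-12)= 384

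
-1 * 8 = -8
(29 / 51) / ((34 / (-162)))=-783 / 289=-2.71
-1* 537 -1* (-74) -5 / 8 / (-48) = -177787 / 384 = -462.99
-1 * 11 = -11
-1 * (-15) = 15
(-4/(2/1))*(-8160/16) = 1020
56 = 56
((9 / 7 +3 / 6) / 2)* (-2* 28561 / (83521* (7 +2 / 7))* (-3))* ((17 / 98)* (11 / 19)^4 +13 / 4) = 59629849300775 / 72534576166024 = 0.82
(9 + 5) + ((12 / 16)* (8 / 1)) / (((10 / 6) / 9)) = 232 / 5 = 46.40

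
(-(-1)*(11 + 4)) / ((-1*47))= -15 / 47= -0.32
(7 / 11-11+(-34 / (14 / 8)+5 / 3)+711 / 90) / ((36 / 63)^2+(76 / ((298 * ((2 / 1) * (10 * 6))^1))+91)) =-97460006 / 440081741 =-0.22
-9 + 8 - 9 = -10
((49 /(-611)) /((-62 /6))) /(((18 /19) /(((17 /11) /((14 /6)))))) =0.01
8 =8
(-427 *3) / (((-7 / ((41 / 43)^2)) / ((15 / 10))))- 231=68631 / 3698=18.56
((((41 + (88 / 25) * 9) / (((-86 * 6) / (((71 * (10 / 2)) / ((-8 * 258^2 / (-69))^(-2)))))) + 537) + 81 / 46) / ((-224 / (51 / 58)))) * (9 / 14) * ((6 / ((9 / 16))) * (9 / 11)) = 943226261856981 / 14380520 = 65590553.18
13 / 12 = 1.08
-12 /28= -3 /7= -0.43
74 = 74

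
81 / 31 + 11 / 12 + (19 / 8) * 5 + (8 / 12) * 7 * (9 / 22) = 141695 / 8184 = 17.31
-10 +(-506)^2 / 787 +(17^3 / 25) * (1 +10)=48735991 / 19675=2477.05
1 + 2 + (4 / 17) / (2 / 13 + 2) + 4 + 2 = 1084 / 119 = 9.11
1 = 1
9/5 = 1.80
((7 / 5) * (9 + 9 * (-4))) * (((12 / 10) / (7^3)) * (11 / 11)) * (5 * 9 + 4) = -162 / 25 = -6.48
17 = 17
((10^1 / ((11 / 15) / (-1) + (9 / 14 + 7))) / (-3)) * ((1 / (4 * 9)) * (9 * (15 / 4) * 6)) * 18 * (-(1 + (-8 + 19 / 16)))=-6591375 / 23216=-283.92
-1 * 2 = -2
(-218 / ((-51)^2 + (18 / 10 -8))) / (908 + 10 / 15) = -1635 / 17683562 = -0.00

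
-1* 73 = -73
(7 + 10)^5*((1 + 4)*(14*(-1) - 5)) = -134886415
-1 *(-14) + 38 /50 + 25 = 994 /25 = 39.76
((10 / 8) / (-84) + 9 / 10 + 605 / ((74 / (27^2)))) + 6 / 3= 5962.95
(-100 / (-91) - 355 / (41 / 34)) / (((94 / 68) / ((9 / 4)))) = -83711655 / 175357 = -477.38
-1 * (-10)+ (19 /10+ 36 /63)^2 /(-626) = 9.99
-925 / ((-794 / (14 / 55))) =0.30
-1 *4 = -4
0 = 0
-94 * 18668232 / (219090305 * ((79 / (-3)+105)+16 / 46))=-644054004 / 6353618845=-0.10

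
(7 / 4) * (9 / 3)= 21 / 4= 5.25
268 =268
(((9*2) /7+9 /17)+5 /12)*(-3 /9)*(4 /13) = -5023 /13923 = -0.36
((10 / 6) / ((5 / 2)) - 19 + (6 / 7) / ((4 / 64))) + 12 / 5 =-233 / 105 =-2.22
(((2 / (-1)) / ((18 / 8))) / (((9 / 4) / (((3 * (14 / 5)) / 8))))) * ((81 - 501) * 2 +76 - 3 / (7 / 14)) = 8624 / 27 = 319.41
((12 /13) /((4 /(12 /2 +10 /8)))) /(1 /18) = 783 /26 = 30.12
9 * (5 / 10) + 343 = 695 / 2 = 347.50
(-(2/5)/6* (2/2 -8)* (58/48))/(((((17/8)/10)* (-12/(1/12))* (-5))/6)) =203/9180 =0.02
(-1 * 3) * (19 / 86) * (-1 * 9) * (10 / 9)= 285 / 43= 6.63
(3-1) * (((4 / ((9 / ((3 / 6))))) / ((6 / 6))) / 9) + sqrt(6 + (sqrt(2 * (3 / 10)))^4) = 2.57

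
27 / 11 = 2.45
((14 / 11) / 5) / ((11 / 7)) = 98 / 605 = 0.16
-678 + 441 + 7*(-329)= -2540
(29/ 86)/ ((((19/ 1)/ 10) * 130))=0.00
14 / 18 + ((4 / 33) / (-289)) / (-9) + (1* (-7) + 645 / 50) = 5731777 / 858330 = 6.68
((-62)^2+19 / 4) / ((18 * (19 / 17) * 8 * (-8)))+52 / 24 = -72019 / 87552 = -0.82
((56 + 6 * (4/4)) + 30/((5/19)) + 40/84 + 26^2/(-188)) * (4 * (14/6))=682532/423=1613.55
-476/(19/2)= -952/19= -50.11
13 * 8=104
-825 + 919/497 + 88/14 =-405982/497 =-816.87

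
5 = 5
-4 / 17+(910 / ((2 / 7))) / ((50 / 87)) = 942083 / 170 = 5541.66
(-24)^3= -13824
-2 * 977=-1954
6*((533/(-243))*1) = -1066/81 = -13.16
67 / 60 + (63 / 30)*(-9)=-1067 / 60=-17.78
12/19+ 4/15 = 256/285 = 0.90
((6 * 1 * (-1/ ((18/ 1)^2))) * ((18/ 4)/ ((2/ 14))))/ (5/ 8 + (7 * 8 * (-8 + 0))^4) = -14/ 966770294799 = -0.00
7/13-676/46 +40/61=-246253/18239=-13.50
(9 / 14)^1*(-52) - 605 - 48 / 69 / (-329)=-690139 / 1081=-638.43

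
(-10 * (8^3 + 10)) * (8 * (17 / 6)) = -118320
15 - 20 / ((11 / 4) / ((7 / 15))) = 383 / 33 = 11.61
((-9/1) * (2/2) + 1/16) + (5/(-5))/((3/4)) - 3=-637/48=-13.27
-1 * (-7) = 7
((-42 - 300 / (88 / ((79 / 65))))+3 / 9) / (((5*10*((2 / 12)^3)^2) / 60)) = -366762816 / 143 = -2564774.94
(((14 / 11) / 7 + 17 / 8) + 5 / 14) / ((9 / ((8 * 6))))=1094 / 77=14.21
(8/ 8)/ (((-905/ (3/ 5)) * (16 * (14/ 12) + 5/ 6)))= -2/ 58825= -0.00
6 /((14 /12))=36 /7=5.14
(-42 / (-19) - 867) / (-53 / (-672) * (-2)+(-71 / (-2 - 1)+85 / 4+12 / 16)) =-19.00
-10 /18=-5 /9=-0.56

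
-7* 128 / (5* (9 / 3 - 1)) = -448 / 5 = -89.60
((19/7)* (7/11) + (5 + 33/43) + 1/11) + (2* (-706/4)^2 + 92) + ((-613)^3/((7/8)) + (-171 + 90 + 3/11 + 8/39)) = -67971104208487/258258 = -263190701.58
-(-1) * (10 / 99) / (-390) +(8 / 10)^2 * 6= 370631 / 96525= 3.84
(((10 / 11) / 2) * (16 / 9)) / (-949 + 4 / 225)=-2000 / 2348731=-0.00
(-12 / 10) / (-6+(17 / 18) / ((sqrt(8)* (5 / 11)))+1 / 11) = 4887432* sqrt(2) / 269548751+55598400 / 269548751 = 0.23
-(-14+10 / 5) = 12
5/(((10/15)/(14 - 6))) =60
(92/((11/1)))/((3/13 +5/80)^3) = 827899904/2496791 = 331.59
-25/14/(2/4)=-25/7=-3.57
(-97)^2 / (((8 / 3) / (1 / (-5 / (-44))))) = 310497 / 10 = 31049.70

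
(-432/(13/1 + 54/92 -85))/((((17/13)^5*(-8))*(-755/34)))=204953736/23016299575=0.01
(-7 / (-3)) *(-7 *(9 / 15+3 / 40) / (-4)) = 441 / 160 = 2.76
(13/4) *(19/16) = 247/64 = 3.86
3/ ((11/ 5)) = 15/ 11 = 1.36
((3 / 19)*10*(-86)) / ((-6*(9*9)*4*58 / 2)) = 215 / 89262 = 0.00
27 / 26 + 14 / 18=425 / 234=1.82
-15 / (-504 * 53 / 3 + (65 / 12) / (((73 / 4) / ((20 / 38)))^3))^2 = -961153020164614357215 / 5080091865130034616092024896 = -0.00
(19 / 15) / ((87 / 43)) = 817 / 1305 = 0.63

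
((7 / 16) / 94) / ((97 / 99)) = 693 / 145888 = 0.00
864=864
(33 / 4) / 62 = 33 / 248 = 0.13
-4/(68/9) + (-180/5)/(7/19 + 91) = -6813/7378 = -0.92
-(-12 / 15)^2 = -16 / 25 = -0.64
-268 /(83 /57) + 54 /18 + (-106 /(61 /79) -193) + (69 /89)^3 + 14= -1773424731987 /3569258047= -496.86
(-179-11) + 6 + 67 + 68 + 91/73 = -3486/73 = -47.75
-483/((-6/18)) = 1449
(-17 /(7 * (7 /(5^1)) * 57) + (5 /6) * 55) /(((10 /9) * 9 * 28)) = 17057 /104272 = 0.16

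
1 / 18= 0.06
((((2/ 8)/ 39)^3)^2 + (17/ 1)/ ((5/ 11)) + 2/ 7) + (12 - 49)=345906586681379/ 504447105576960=0.69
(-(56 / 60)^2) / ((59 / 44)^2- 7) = 379456 / 2265975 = 0.17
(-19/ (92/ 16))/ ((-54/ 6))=76/ 207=0.37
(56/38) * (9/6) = 2.21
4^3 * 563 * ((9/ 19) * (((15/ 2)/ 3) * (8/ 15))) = 432384/ 19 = 22757.05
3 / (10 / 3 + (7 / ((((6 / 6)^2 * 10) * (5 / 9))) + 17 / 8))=1800 / 4031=0.45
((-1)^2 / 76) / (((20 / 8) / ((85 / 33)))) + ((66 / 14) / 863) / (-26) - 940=-46285122355 / 49240191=-939.99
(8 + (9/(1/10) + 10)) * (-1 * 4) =-432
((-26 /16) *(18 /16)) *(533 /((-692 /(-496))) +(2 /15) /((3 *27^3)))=-380509986779 /544825440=-698.41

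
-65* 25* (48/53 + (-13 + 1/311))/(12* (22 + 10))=161929625/3164736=51.17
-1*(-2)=2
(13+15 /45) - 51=-113 /3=-37.67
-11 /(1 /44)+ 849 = 365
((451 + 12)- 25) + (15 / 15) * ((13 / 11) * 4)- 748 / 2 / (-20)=50757 / 110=461.43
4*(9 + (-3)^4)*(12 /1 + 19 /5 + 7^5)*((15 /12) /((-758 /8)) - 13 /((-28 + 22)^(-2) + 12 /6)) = -1076412241296 /27667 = -38905997.81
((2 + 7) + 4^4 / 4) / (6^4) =73 / 1296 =0.06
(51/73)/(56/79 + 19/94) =126242/164615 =0.77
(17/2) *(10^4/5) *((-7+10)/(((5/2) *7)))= 20400/7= 2914.29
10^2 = 100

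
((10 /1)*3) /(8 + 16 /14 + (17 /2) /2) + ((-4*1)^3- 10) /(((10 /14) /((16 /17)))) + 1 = -40063 /425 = -94.27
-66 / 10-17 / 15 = -116 / 15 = -7.73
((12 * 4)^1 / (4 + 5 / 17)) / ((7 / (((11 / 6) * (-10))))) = -14960 / 511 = -29.28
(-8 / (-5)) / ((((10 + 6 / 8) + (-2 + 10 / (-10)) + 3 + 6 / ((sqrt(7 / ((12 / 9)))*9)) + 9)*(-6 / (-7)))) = 557424 / 5896465 - 1792*sqrt(21) / 5896465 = 0.09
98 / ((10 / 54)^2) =71442 / 25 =2857.68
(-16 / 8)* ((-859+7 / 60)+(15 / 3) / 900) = 77299 / 45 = 1717.76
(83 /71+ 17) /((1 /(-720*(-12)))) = 11145600 /71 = 156980.28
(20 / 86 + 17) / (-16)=-741 / 688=-1.08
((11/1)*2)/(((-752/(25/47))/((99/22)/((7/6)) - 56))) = 100375/123704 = 0.81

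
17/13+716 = 9325/13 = 717.31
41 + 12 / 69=947 / 23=41.17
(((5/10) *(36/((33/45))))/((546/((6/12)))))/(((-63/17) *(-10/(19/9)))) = 0.00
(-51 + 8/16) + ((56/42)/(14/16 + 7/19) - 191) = -240.43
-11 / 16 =-0.69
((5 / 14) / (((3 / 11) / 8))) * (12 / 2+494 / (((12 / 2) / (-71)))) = -3854180 / 63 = -61177.46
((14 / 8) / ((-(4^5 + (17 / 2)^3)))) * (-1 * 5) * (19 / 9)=266 / 23589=0.01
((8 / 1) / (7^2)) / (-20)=-2 / 245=-0.01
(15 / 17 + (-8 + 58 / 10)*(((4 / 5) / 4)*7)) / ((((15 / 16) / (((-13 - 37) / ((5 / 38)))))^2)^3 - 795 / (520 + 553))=3240022661789065215475712 / 1092339172776980704613775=2.97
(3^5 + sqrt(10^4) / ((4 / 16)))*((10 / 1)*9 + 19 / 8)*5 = 2375885 / 8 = 296985.62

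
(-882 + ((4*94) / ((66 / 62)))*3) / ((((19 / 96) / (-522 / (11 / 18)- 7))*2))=-888491616 / 2299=-386468.73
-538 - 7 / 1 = -545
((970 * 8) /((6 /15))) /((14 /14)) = 19400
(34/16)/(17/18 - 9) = -153/580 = -0.26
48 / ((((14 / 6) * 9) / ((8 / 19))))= 128 / 133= 0.96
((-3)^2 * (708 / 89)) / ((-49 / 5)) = -31860 / 4361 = -7.31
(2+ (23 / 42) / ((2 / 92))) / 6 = 571 / 126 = 4.53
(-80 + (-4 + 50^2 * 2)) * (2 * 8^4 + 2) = 40281704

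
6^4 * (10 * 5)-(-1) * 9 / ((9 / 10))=64810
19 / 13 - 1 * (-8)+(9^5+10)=767890 / 13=59068.46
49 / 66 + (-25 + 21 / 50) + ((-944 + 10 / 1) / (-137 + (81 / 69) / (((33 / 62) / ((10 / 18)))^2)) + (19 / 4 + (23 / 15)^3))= -13025320444069 / 1514435224500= -8.60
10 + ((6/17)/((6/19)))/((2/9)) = 511/34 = 15.03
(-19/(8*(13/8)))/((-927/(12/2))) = 38/4017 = 0.01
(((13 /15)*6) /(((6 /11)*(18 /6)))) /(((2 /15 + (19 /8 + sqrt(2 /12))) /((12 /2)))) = 688688 /88201 - 45760*sqrt(6) /88201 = 6.54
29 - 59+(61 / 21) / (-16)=-10141 / 336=-30.18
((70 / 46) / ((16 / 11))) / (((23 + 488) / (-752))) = -2585 / 1679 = -1.54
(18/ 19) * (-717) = -679.26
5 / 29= 0.17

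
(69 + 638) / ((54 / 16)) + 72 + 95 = 10165 / 27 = 376.48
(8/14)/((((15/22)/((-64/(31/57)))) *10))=-53504/5425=-9.86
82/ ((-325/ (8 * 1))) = -656/ 325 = -2.02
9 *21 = 189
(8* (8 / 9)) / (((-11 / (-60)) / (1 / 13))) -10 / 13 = 950 / 429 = 2.21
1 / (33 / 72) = 24 / 11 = 2.18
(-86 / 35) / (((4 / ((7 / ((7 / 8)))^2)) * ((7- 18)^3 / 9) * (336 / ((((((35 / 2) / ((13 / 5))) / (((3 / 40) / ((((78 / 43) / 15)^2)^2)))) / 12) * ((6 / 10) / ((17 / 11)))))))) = 70304 / 143102661625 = 0.00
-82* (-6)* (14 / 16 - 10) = -8979 / 2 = -4489.50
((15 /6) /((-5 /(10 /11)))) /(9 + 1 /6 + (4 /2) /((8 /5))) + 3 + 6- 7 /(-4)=11777 /1100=10.71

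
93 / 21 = 31 / 7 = 4.43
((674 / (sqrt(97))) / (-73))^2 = 454276 / 516913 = 0.88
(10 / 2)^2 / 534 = 25 / 534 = 0.05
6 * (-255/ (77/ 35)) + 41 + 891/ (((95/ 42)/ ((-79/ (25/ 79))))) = -2586155347/ 26125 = -98991.59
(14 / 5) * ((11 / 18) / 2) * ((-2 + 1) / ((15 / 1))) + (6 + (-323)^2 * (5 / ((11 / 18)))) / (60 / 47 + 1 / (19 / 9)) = 3773240859313 / 7736850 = 487697.30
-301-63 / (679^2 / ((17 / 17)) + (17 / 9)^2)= -11240732713 / 37344610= -301.00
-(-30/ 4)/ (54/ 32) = 40/ 9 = 4.44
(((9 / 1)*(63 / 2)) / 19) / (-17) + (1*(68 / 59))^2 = 1013377 / 2248726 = 0.45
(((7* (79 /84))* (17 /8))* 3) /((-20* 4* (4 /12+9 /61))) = -1.09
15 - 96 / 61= 819 / 61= 13.43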